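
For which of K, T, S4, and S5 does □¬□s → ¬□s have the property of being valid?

T, S4, S5

T-tableau for the negation ¬(□¬□s → ¬□s):
1. ¬(□¬□s → ¬□s), w0
2. □¬□s, w0   [¬→-rule on 1]
3. □s, w0   [¬→-rule on 1]
4. ¬□s, w0   [□-rule on 2 via w0Rw0]
5. s, w0   [□-rule on 3 via w0Rw0]
6. ¬s, w1   [¬□-rule on 4: fresh world w1, w0Rw1]
7. ¬□s, w1   [□-rule on 2 via w0Rw1]
8. s, w1   [□-rule on 3 via w0Rw1]
Accessibility: w0Rw0, w0Rw1, w1Rw1
Branch closes: s and ¬s both at w1.
Every branch closes (one shown): valid in T, hence also in S4, S5 (every theorem of T is a theorem of S4 and S5).
K-tableau for the negation ¬(□¬□s → ¬□s):
1. ¬(□¬□s → ¬□s), w0
2. □¬□s, w0   [¬→-rule on 1]
3. □s, w0   [¬→-rule on 1]
Complete open branch: countermodel on a K-frame, so not valid in K.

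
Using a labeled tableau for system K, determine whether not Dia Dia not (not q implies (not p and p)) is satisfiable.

1. not Dia Dia not (not q implies (not p and p)), w0

Satisfiable (open branch found)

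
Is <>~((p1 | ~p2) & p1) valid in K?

Not valid

Tableau for the negation ~<>~((p1 | ~p2) & p1):
1. ~<>~((p1 | ~p2) & p1), u
The negation has an open branch (countermodel exists).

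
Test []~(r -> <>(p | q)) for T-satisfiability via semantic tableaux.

1. []~(r -> <>(p | q)), w0
2. ~(r -> <>(p | q)), w0
3. r, w0
4. ~<>(p | q), w0
5. ~(p | q), w0
6. ~p, w0
7. ~q, w0
Accessibility: w0Rw0

Satisfiable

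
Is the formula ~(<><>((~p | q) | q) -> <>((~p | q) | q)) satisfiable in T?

Yes, satisfiable

1. ~(<><>((~p | q) | q) -> <>((~p | q) | q)), 0
2. <><>((~p | q) | q), 0   [~->-rule on 1]
3. ~<>((~p | q) | q), 0   [~->-rule on 1]
4. ~((~p | q) | q), 0   [~<>-rule on 3 via 0R0]
5. ~(~p | q), 0   [~|-rule on 4]
6. ~q, 0   [~|-rule on 4]
7. p, 0   [~|-rule on 5]
8. <>((~p | q) | q), 1   [<>-rule on 2: fresh world 1, 0R1]
9. ~((~p | q) | q), 1   [~<>-rule on 3 via 0R1]
10. ~(~p | q), 1   [~|-rule on 9]
11. ~q, 1   [~|-rule on 9]
12. p, 1   [~|-rule on 10]
13. (~p | q) | q, 2   [<>-rule on 8: fresh world 2, 1R2]
14. q, 2   [|-rule on 13 (branches; this branch)]
Accessibility: 0R0, 0R1, 1R1, 1R2, 2R2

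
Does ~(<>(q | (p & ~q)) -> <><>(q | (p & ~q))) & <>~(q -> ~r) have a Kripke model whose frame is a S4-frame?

No, unsatisfiable

1. ~(<>(q | (p & ~q)) -> <><>(q | (p & ~q))) & <>~(q -> ~r), u
2. ~(<>(q | (p & ~q)) -> <><>(q | (p & ~q))), u   [&-rule on 1]
3. <>~(q -> ~r), u   [&-rule on 1]
4. <>(q | (p & ~q)), u   [~->-rule on 2]
5. ~<><>(q | (p & ~q)), u   [~->-rule on 2]
6. ~<>(q | (p & ~q)), u   [~<>-rule on 5 via uRu]
7. ~(q | (p & ~q)), u   [~<>-rule on 6 via uRu]
8. ~q, u   [~|-rule on 7]
9. ~(p & ~q), u   [~|-rule on 7]
10. ~p, u   [~&-rule on 9 (branches; this branch)]
11. ~(q -> ~r), v   [<>-rule on 3: fresh world v, uRv]
12. q, v   [~->-rule on 11]
13. r, v   [~->-rule on 11]
14. ~<>(q | (p & ~q)), v   [~<>-rule on 5 via uRv]
15. ~(q | (p & ~q)), v   [~<>-rule on 6 via uRv]
16. ~q, v   [~|-rule on 15]
17. ~(p & ~q), v   [~|-rule on 15]
Accessibility: uRu, uRv, vRv
Branch closes: q and ~q both at v.
(One branch shown.) All branches close.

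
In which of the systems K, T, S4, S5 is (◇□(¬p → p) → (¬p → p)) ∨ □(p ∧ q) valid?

S5

S4-tableau for the negation ¬((◇□(¬p → p) → (¬p → p)) ∨ □(p ∧ q)):
1. ¬((◇□(¬p → p) → (¬p → p)) ∨ □(p ∧ q)), u
2. ¬(◇□(¬p → p) → (¬p → p)), u
3. ¬□(p ∧ q), u
4. ◇□(¬p → p), u
5. ¬(¬p → p), u
6. ¬p, u
7. ¬(p ∧ q), v
8. ¬q, v
9. □(¬p → p), w
10. ¬p → p, w
11. p, w
Accessibility: uRu, uRv, uRw, vRv, wRw
Complete open branch: countermodel on an S4-frame, so not valid in S4, nor in K, T (the same frame is also a K-frame and a T-frame).
S5-tableau for the negation ¬((◇□(¬p → p) → (¬p → p)) ∨ □(p ∧ q)):
1. ¬((◇□(¬p → p) → (¬p → p)) ∨ □(p ∧ q)), u
2. ¬(◇□(¬p → p) → (¬p → p)), u
3. ¬□(p ∧ q), u
4. ◇□(¬p → p), u
5. ¬(¬p → p), u
6. ¬p, u
7. ¬(p ∧ q), v
8. ¬q, v
9. □(¬p → p), w
10. ¬p → p, u
11. ¬p → p, v
12. ¬p → p, w
13. p, u
Accessibility: uRu, uRv, uRw, vRu, vRv, vRw, wRu, wRv, wRw
Branch closes: p and ¬p both at u.
Every branch closes (one shown): valid in S5.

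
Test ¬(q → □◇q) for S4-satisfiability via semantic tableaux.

Yes, satisfiable

1. ¬(q → □◇q), u
2. q, u   [¬→-rule on 1]
3. ¬□◇q, u   [¬→-rule on 1]
4. ¬◇q, v   [¬□-rule on 3: fresh world v, uRv]
5. ¬q, v   [¬◇-rule on 4 via vRv]
Accessibility: uRu, uRv, vRv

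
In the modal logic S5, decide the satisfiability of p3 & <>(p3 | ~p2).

1. p3 & <>(p3 | ~p2), u
2. p3, u
3. <>(p3 | ~p2), u
4. p3 | ~p2, v
5. ~p2, v
Accessibility: uRu, uRv, vRu, vRv

Yes, satisfiable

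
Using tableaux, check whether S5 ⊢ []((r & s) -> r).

Valid in S5

Tableau for the negation ~[]((r & s) -> r):
1. ~[]((r & s) -> r), 0
2. ~((r & s) -> r), 1
3. r & s, 1
4. ~r, 1
5. r, 1
6. s, 1
Accessibility: 0R0, 0R1, 1R0, 1R1
Branch closes: r and ~r both at 1.
Every branch of the negation's tableau closes; the branch above is one of them.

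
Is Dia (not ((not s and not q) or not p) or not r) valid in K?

Tableau for the negation not Dia (not ((not s and not q) or not p) or not r):
1. not Dia (not ((not s and not q) or not p) or not r), u
The negation has an open branch (countermodel exists).

Not valid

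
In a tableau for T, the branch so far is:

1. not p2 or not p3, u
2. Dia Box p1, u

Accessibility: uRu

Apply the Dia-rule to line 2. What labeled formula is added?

a fresh world v with uRv, and Box p1 at v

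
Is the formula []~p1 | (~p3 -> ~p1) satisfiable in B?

1. []~p1 | (~p3 -> ~p1), u
2. ~p3 -> ~p1, u
3. ~p1, u
Accessibility: uRu

Satisfiable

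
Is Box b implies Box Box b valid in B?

Tableau for the negation not (Box b implies Box Box b):
1. not (Box b implies Box Box b), 0
2. Box b, 0   [neg-implies-rule on 1]
3. not Box Box b, 0   [neg-implies-rule on 1]
4. b, 0   [Box-rule on 2 via 0R0]
5. not Box b, 1   [neg-Box-rule on 3: fresh world 1, 0R1]
6. b, 1   [Box-rule on 2 via 0R1]
7. not b, 2   [neg-Box-rule on 5: fresh world 2, 1R2]
Accessibility: 0R0, 0R1, 1R0, 1R1, 1R2, 2R1, 2R2
The negation has an open branch (countermodel exists).

Invalid (countermodel exists)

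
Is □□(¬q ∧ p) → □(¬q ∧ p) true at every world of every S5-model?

Tableau for the negation ¬(□□(¬q ∧ p) → □(¬q ∧ p)):
1. ¬(□□(¬q ∧ p) → □(¬q ∧ p)), u
2. □□(¬q ∧ p), u   [¬→-rule on 1]
3. ¬□(¬q ∧ p), u   [¬→-rule on 1]
4. □(¬q ∧ p), u   [□-rule on 2 via uRu]
5. ¬q ∧ p, u   [□-rule on 4 via uRu]
6. ¬q, u   [∧-rule on 5]
7. p, u   [∧-rule on 5]
8. ¬(¬q ∧ p), v   [¬□-rule on 3: fresh world v, uRv]
9. □(¬q ∧ p), v   [□-rule on 2 via uRv]
10. ¬q ∧ p, v   [□-rule on 4 via uRv]
11. ¬q, v   [∧-rule on 10]
12. p, v   [∧-rule on 10]
13. ¬p, v   [¬∧-rule on 8 (branches; this branch)]
Accessibility: uRu, uRv, vRu, vRv
Branch closes: p and ¬p both at v.
All branches of the negation close; one closing branch shown above.

Valid in S5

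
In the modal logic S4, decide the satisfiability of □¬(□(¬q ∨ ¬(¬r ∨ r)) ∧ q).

1. □¬(□(¬q ∨ ¬(¬r ∨ r)) ∧ q), u
2. ¬(□(¬q ∨ ¬(¬r ∨ r)) ∧ q), u
3. ¬q, u
Accessibility: uRu

Satisfiable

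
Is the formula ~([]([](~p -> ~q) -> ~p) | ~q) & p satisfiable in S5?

1. ~([]([](~p -> ~q) -> ~p) | ~q) & p, w0
2. ~([]([](~p -> ~q) -> ~p) | ~q), w0   [&-rule on 1]
3. p, w0   [&-rule on 1]
4. ~[]([](~p -> ~q) -> ~p), w0   [~|-rule on 2]
5. q, w0   [~|-rule on 2]
6. ~([](~p -> ~q) -> ~p), w1   [~[]-rule on 4: fresh world w1, w0Rw1]
7. [](~p -> ~q), w1   [~->-rule on 6]
8. p, w1   [~->-rule on 6]
9. ~p -> ~q, w0   [[]-rule on 7 via w1Rw0]
10. ~p -> ~q, w1   [[]-rule on 7 via w1Rw1]
11. ~q, w1   [->-rule on 10 (branches; this branch)]
Accessibility: w0Rw0, w0Rw1, w1Rw0, w1Rw1

Yes, satisfiable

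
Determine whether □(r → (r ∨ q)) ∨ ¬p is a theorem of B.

Valid

Tableau for the negation ¬(□(r → (r ∨ q)) ∨ ¬p):
1. ¬(□(r → (r ∨ q)) ∨ ¬p), u
2. ¬□(r → (r ∨ q)), u   [¬∨-rule on 1]
3. p, u   [¬∨-rule on 1]
4. ¬(r → (r ∨ q)), v   [¬□-rule on 2: fresh world v, uRv]
5. r, v   [¬→-rule on 4]
6. ¬(r ∨ q), v   [¬→-rule on 4]
7. ¬r, v   [¬∨-rule on 6]
8. ¬q, v   [¬∨-rule on 6]
Accessibility: uRu, uRv, vRu, vRv
Branch closes: r and ¬r both at v.
All branches of the negation close; one closing branch shown above.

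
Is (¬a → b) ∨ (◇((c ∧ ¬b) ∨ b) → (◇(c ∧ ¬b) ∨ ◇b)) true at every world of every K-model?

Valid

Tableau for the negation ¬((¬a → b) ∨ (◇((c ∧ ¬b) ∨ b) → (◇(c ∧ ¬b) ∨ ◇b))):
1. ¬((¬a → b) ∨ (◇((c ∧ ¬b) ∨ b) → (◇(c ∧ ¬b) ∨ ◇b))), 0
2. ¬(¬a → b), 0
3. ¬(◇((c ∧ ¬b) ∨ b) → (◇(c ∧ ¬b) ∨ ◇b)), 0
4. ¬a, 0
5. ¬b, 0
6. ◇((c ∧ ¬b) ∨ b), 0
7. ¬(◇(c ∧ ¬b) ∨ ◇b), 0
8. ¬◇(c ∧ ¬b), 0
9. ¬◇b, 0
10. (c ∧ ¬b) ∨ b, 1
11. ¬(c ∧ ¬b), 1
12. ¬b, 1
13. c ∧ ¬b, 1
14. c, 1
15. b, 1
Accessibility: 0R1
Branch closes: b and ¬b both at 1.
All branches of the negation close; one closing branch shown above.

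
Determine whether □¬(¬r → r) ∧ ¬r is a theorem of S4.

Invalid (countermodel exists)

Tableau for the negation ¬(□¬(¬r → r) ∧ ¬r):
1. ¬(□¬(¬r → r) ∧ ¬r), u
2. r, u
Accessibility: uRu
The negation has an open branch (countermodel exists).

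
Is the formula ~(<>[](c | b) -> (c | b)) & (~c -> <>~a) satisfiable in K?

1. ~(<>[](c | b) -> (c | b)) & (~c -> <>~a), u
2. ~(<>[](c | b) -> (c | b)), u   [&-rule on 1]
3. ~c -> <>~a, u   [&-rule on 1]
4. <>[](c | b), u   [~->-rule on 2]
5. ~(c | b), u   [~->-rule on 2]
6. ~c, u   [~|-rule on 5]
7. ~b, u   [~|-rule on 5]
8. <>~a, u   [->-rule on 3 (branches; this branch)]
9. [](c | b), v   [<>-rule on 4: fresh world v, uRv]
10. ~a, w   [<>-rule on 8: fresh world w, uRw]
Accessibility: uRv, uRw

Satisfiable (open branch found)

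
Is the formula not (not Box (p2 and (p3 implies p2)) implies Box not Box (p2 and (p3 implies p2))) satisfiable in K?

1. not (not Box (p2 and (p3 implies p2)) implies Box not Box (p2 and (p3 implies p2))), u
2. not Box (p2 and (p3 implies p2)), u
3. not Box not Box (p2 and (p3 implies p2)), u
4. not (p2 and (p3 implies p2)), v
5. not (p3 implies p2), v
6. p3, v
7. not p2, v
8. Box (p2 and (p3 implies p2)), w
Accessibility: uRv, uRw

Satisfiable (open branch found)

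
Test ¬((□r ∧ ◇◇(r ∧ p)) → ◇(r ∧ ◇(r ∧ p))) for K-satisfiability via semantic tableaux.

1. ¬((□r ∧ ◇◇(r ∧ p)) → ◇(r ∧ ◇(r ∧ p))), u
2. □r ∧ ◇◇(r ∧ p), u
3. ¬◇(r ∧ ◇(r ∧ p)), u
4. □r, u
5. ◇◇(r ∧ p), u
6. ◇(r ∧ p), v
7. ¬(r ∧ ◇(r ∧ p)), v
8. r, v
9. ¬◇(r ∧ p), v
10. r ∧ p, w
11. r, w
12. p, w
13. ¬(r ∧ p), w
14. ¬p, w
Accessibility: uRv, vRw
Branch closes: p and ¬p both at w.
(One branch shown.) All branches close.

No, unsatisfiable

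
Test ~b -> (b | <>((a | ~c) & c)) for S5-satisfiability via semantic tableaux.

1. ~b -> (b | <>((a | ~c) & c)), u
2. b | <>((a | ~c) & c), u   [->-rule on 1 (branches; this branch)]
3. <>((a | ~c) & c), u   [|-rule on 2 (branches; this branch)]
4. (a | ~c) & c, v   [<>-rule on 3: fresh world v, uRv]
5. a | ~c, v   [&-rule on 4]
6. c, v   [&-rule on 4]
7. a, v   [|-rule on 5 (branches; this branch)]
Accessibility: uRu, uRv, vRu, vRv

Satisfiable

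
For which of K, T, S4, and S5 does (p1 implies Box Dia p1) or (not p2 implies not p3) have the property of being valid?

S5

S4-tableau for the negation not ((p1 implies Box Dia p1) or (not p2 implies not p3)):
1. not ((p1 implies Box Dia p1) or (not p2 implies not p3)), w0
2. not (p1 implies Box Dia p1), w0
3. not (not p2 implies not p3), w0
4. p1, w0
5. not Box Dia p1, w0
6. not p2, w0
7. p3, w0
8. not Dia p1, w1
9. not p1, w1
Accessibility: w0Rw0, w0Rw1, w1Rw1
Complete open branch: countermodel on an S4-frame, so not valid in S4, nor in K, T (the same frame is also a K-frame and a T-frame).
S5-tableau for the negation not ((p1 implies Box Dia p1) or (not p2 implies not p3)):
1. not ((p1 implies Box Dia p1) or (not p2 implies not p3)), w0
2. not (p1 implies Box Dia p1), w0
3. not (not p2 implies not p3), w0
4. p1, w0
5. not Box Dia p1, w0
6. not p2, w0
7. p3, w0
8. not Dia p1, w1
9. not p1, w0
Accessibility: w0Rw0, w0Rw1, w1Rw0, w1Rw1
Branch closes: p1 and not p1 both at w0.
Every branch closes (one shown): valid in S5.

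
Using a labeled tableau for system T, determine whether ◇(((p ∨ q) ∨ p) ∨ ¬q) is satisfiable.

Satisfiable (open branch found)

1. ◇(((p ∨ q) ∨ p) ∨ ¬q), u
2. ((p ∨ q) ∨ p) ∨ ¬q, v
3. ¬q, v
Accessibility: uRu, uRv, vRv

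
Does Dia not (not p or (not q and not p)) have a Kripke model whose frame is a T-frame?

1. Dia not (not p or (not q and not p)), 0
2. not (not p or (not q and not p)), 1
3. p, 1
4. not (not q and not p), 1
Accessibility: 0R0, 0R1, 1R1

Satisfiable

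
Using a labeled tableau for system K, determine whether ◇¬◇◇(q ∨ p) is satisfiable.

1. ◇¬◇◇(q ∨ p), u
2. ¬◇◇(q ∨ p), v
Accessibility: uRv

Satisfiable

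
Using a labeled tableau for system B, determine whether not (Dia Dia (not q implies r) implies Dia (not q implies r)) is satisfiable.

Yes, satisfiable

1. not (Dia Dia (not q implies r) implies Dia (not q implies r)), u
2. Dia Dia (not q implies r), u   [neg-implies-rule on 1]
3. not Dia (not q implies r), u   [neg-implies-rule on 1]
4. not (not q implies r), u   [neg-Dia-rule on 3 via uRu]
5. not q, u   [neg-implies-rule on 4]
6. not r, u   [neg-implies-rule on 4]
7. Dia (not q implies r), v   [Dia-rule on 2: fresh world v, uRv]
8. not (not q implies r), v   [neg-Dia-rule on 3 via uRv]
9. not q, v   [neg-implies-rule on 8]
10. not r, v   [neg-implies-rule on 8]
11. not q implies r, w   [Dia-rule on 7: fresh world w, vRw]
12. r, w   [implies-rule on 11 (branches; this branch)]
Accessibility: uRu, uRv, vRu, vRv, vRw, wRv, wRw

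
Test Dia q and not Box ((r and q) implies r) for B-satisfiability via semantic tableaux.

No, unsatisfiable

1. Dia q and not Box ((r and q) implies r), 0
2. Dia q, 0
3. not Box ((r and q) implies r), 0
4. q, 1
5. not ((r and q) implies r), 2
6. r and q, 2
7. not r, 2
8. r, 2
9. q, 2
Accessibility: 0R0, 0R1, 0R2, 1R0, 1R1, 2R0, 2R2
Branch closes: r and not r both at 2.
All branches of the tableau close; one closing branch shown above.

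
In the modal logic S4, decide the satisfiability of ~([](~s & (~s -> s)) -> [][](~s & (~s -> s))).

1. ~([](~s & (~s -> s)) -> [][](~s & (~s -> s))), u
2. [](~s & (~s -> s)), u
3. ~[][](~s & (~s -> s)), u
4. ~s & (~s -> s), u
5. ~s, u
6. ~s -> s, u
7. s, u
Accessibility: uRu
Branch closes: s and ~s both at u.
All branches of the tableau close; one closing branch shown above.

No, unsatisfiable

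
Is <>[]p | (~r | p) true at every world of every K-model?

Invalid (countermodel exists)

Tableau for the negation ~(<>[]p | (~r | p)):
1. ~(<>[]p | (~r | p)), 0
2. ~<>[]p, 0
3. ~(~r | p), 0
4. r, 0
5. ~p, 0
The negation has an open branch (countermodel exists).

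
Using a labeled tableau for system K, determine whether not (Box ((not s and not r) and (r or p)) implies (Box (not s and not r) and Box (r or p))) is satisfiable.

1. not (Box ((not s and not r) and (r or p)) implies (Box (not s and not r) and Box (r or p))), w0
2. Box ((not s and not r) and (r or p)), w0
3. not (Box (not s and not r) and Box (r or p)), w0
4. not Box (r or p), w0
5. not (r or p), w1
6. not r, w1
7. not p, w1
8. (not s and not r) and (r or p), w1
9. not s and not r, w1
10. r or p, w1
11. not s, w1
12. p, w1
Accessibility: w0Rw1
Branch closes: p and not p both at w1.
(One branch shown.) All branches close.

No, unsatisfiable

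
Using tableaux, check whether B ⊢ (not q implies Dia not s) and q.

Tableau for the negation not ((not q implies Dia not s) and q):
1. not ((not q implies Dia not s) and q), w0
2. not q, w0   [neg-and-rule on 1 (branches; this branch)]
Accessibility: w0Rw0
The negation has an open branch (countermodel exists).

No, not valid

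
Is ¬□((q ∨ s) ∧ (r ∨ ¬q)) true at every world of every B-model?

No, not valid

Tableau for the negation □((q ∨ s) ∧ (r ∨ ¬q)):
1. □((q ∨ s) ∧ (r ∨ ¬q)), w0
2. (q ∨ s) ∧ (r ∨ ¬q), w0
3. q ∨ s, w0
4. r ∨ ¬q, w0
5. s, w0
6. ¬q, w0
Accessibility: w0Rw0
The negation has an open branch (countermodel exists).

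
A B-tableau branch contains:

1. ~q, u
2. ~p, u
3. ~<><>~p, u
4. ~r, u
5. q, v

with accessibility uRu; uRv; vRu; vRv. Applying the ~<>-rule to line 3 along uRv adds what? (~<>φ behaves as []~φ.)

~<>φ behaves as []~φ: propagate the negated body to each accessible world.

~<>~p, v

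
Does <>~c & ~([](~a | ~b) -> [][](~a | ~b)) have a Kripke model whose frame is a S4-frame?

1. <>~c & ~([](~a | ~b) -> [][](~a | ~b)), u
2. <>~c, u
3. ~([](~a | ~b) -> [][](~a | ~b)), u
4. [](~a | ~b), u
5. ~[][](~a | ~b), u
6. ~a | ~b, u
7. ~b, u
8. ~c, v
9. ~a | ~b, v
10. ~b, v
11. ~[](~a | ~b), w
12. ~a | ~b, w
13. ~b, w
14. ~(~a | ~b), x
15. a, x
16. b, x
17. ~a | ~b, x
18. ~b, x
Accessibility: uRu, uRv, uRw, uRx, vRv, wRw, wRx, xRx
Branch closes: b and ~b both at x.
Every branch closes; the branch above is one of them.

No, unsatisfiable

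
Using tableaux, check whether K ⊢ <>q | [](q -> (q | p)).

Yes, valid

Tableau for the negation ~(<>q | [](q -> (q | p))):
1. ~(<>q | [](q -> (q | p))), u
2. ~<>q, u
3. ~[](q -> (q | p)), u
4. ~(q -> (q | p)), v
5. q, v
6. ~(q | p), v
7. ~q, v
8. ~p, v
Accessibility: uRv
Branch closes: q and ~q both at v.
All branches of the negation close; one closing branch shown above.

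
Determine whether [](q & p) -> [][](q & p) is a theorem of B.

Tableau for the negation ~([](q & p) -> [][](q & p)):
1. ~([](q & p) -> [][](q & p)), 0
2. [](q & p), 0   [~->-rule on 1]
3. ~[][](q & p), 0   [~->-rule on 1]
4. q & p, 0   [[]-rule on 2 via 0R0]
5. q, 0   [&-rule on 4]
6. p, 0   [&-rule on 4]
7. ~[](q & p), 1   [~[]-rule on 3: fresh world 1, 0R1]
8. q & p, 1   [[]-rule on 2 via 0R1]
9. q, 1   [&-rule on 8]
10. p, 1   [&-rule on 8]
11. ~(q & p), 2   [~[]-rule on 7: fresh world 2, 1R2]
12. ~p, 2   [~&-rule on 11 (branches; this branch)]
Accessibility: 0R0, 0R1, 1R0, 1R1, 1R2, 2R1, 2R2
The negation has an open branch (countermodel exists).

Not valid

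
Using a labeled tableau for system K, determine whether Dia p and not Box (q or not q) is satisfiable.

Unsatisfiable (every branch closes)

1. Dia p and not Box (q or not q), u
2. Dia p, u
3. not Box (q or not q), u
4. p, v
5. not (q or not q), w
6. not q, w
7. q, w
Accessibility: uRv, uRw
Branch closes: q and not q both at w.
Every branch closes; the branch above is one of them.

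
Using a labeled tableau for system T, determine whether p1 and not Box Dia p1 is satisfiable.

1. p1 and not Box Dia p1, u
2. p1, u   [and-rule on 1]
3. not Box Dia p1, u   [and-rule on 1]
4. not Dia p1, v   [neg-Box-rule on 3: fresh world v, uRv]
5. not p1, v   [neg-Dia-rule on 4 via vRv]
Accessibility: uRu, uRv, vRv

Satisfiable (open branch found)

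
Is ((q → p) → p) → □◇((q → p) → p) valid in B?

Tableau for the negation ¬(((q → p) → p) → □◇((q → p) → p)):
1. ¬(((q → p) → p) → □◇((q → p) → p)), w0
2. (q → p) → p, w0
3. ¬□◇((q → p) → p), w0
4. ¬(q → p), w0
5. q, w0
6. ¬p, w0
7. ¬◇((q → p) → p), w1
8. ¬((q → p) → p), w0
9. q → p, w0
10. ¬((q → p) → p), w1
11. q → p, w1
12. ¬p, w1
13. p, w0
Accessibility: w0Rw0, w0Rw1, w1Rw0, w1Rw1
Branch closes: p and ¬p both at w0.
All branches of the negation close; one closing branch shown above.

Valid in B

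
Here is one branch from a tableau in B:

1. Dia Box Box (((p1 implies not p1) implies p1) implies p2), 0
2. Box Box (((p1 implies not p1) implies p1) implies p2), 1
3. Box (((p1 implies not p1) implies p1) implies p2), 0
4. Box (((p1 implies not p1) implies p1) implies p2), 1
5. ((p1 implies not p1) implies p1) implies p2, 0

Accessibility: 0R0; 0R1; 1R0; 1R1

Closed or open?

No atom appears with both signs at the same world.

Not closed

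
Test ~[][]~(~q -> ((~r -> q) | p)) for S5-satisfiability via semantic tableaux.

1. ~[][]~(~q -> ((~r -> q) | p)), 0
2. ~[]~(~q -> ((~r -> q) | p)), 1
3. ~q -> ((~r -> q) | p), 2
4. (~r -> q) | p, 2
5. p, 2
Accessibility: 0R0, 0R1, 0R2, 1R0, 1R1, 1R2, 2R0, 2R1, 2R2

Satisfiable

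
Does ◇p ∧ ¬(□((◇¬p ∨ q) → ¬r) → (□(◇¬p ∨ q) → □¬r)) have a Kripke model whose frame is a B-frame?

No, unsatisfiable

1. ◇p ∧ ¬(□((◇¬p ∨ q) → ¬r) → (□(◇¬p ∨ q) → □¬r)), w0
2. ◇p, w0   [∧-rule on 1]
3. ¬(□((◇¬p ∨ q) → ¬r) → (□(◇¬p ∨ q) → □¬r)), w0   [∧-rule on 1]
4. □((◇¬p ∨ q) → ¬r), w0   [¬→-rule on 3]
5. ¬(□(◇¬p ∨ q) → □¬r), w0   [¬→-rule on 3]
6. □(◇¬p ∨ q), w0   [¬→-rule on 5]
7. ¬□¬r, w0   [¬→-rule on 5]
8. (◇¬p ∨ q) → ¬r, w0   [□-rule on 4 via w0Rw0]
9. ◇¬p ∨ q, w0   [□-rule on 6 via w0Rw0]
10. ¬r, w0   [→-rule on 8 (branches; this branch)]
11. ◇¬p, w0   [∨-rule on 9 (branches; this branch)]
12. p, w1   [◇-rule on 2: fresh world w1, w0Rw1]
13. (◇¬p ∨ q) → ¬r, w1   [□-rule on 4 via w0Rw1]
14. ◇¬p ∨ q, w1   [□-rule on 6 via w0Rw1]
15. ¬r, w1   [→-rule on 13 (branches; this branch)]
16. ◇¬p, w1   [∨-rule on 14 (branches; this branch)]
17. r, w2   [¬□-rule on 7: fresh world w2, w0Rw2]
18. (◇¬p ∨ q) → ¬r, w2   [□-rule on 4 via w0Rw2]
19. ◇¬p ∨ q, w2   [□-rule on 6 via w0Rw2]
20. ¬(◇¬p ∨ q), w2   [→-rule on 18 (branches; this branch)]
21. ¬◇¬p, w2   [¬∨-rule on 20]
22. ¬q, w2   [¬∨-rule on 20]
23. p, w0   [¬◇-rule on 21 via w2Rw0]
24. p, w2   [¬◇-rule on 21 via w2Rw2]
25. ◇¬p, w2   [∨-rule on 19 (branches; this branch)]
26. ¬p, w3   [◇-rule on 11: fresh world w3, w0Rw3]
27. (◇¬p ∨ q) → ¬r, w3   [□-rule on 4 via w0Rw3]
28. ◇¬p ∨ q, w3   [□-rule on 6 via w0Rw3]
29. ¬r, w3   [→-rule on 27 (branches; this branch)]
30. q, w3   [∨-rule on 28 (branches; this branch)]
31. ¬p, w4   [◇-rule on 16: fresh world w4, w1Rw4]
32. ¬p, w5   [◇-rule on 25: fresh world w5, w2Rw5]
33. p, w5   [¬◇-rule on 21 via w2Rw5]
Accessibility: w0Rw0, w0Rw1, w0Rw2, w0Rw3, w1Rw0, w1Rw1, w1Rw4, w2Rw0, w2Rw2, w2Rw5, w3Rw0, w3Rw3, w4Rw1, w4Rw4, w5Rw2, w5Rw5
Branch closes: p and ¬p both at w5.
All branches of the tableau close; one closing branch shown above.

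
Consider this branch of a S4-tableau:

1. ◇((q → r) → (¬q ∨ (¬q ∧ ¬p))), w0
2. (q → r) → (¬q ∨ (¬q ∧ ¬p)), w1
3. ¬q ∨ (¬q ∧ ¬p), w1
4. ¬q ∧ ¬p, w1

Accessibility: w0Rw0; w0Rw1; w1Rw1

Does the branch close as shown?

No atom appears with both signs at the same world.

No, open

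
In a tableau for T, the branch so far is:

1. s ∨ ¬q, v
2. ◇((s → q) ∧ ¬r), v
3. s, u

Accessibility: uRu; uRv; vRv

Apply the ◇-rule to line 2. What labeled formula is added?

a fresh world w with vRw, and (s → q) ∧ ¬r at w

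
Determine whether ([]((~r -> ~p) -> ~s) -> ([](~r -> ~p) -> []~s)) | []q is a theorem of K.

Tableau for the negation ~(([]((~r -> ~p) -> ~s) -> ([](~r -> ~p) -> []~s)) | []q):
1. ~(([]((~r -> ~p) -> ~s) -> ([](~r -> ~p) -> []~s)) | []q), w0
2. ~([]((~r -> ~p) -> ~s) -> ([](~r -> ~p) -> []~s)), w0
3. ~[]q, w0
4. []((~r -> ~p) -> ~s), w0
5. ~([](~r -> ~p) -> []~s), w0
6. [](~r -> ~p), w0
7. ~[]~s, w0
8. ~q, w1
9. (~r -> ~p) -> ~s, w1
10. ~r -> ~p, w1
11. ~s, w1
12. ~p, w1
13. s, w2
14. (~r -> ~p) -> ~s, w2
15. ~r -> ~p, w2
16. ~(~r -> ~p), w2
17. ~r, w2
18. p, w2
19. ~p, w2
Accessibility: w0Rw1, w0Rw2
Branch closes: p and ~p both at w2.
All branches of the negation close; one closing branch shown above.

Valid in K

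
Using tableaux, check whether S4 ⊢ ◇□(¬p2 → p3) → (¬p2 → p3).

Invalid (countermodel exists)

Tableau for the negation ¬(◇□(¬p2 → p3) → (¬p2 → p3)):
1. ¬(◇□(¬p2 → p3) → (¬p2 → p3)), u
2. ◇□(¬p2 → p3), u
3. ¬(¬p2 → p3), u
4. ¬p2, u
5. ¬p3, u
6. □(¬p2 → p3), v
7. ¬p2 → p3, v
8. p3, v
Accessibility: uRu, uRv, vRv
The negation has an open branch (countermodel exists).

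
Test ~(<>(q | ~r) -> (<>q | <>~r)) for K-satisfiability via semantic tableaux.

1. ~(<>(q | ~r) -> (<>q | <>~r)), 0
2. <>(q | ~r), 0   [~->-rule on 1]
3. ~(<>q | <>~r), 0   [~->-rule on 1]
4. ~<>q, 0   [~|-rule on 3]
5. ~<>~r, 0   [~|-rule on 3]
6. q | ~r, 1   [<>-rule on 2: fresh world 1, 0R1]
7. ~q, 1   [~<>-rule on 4 via 0R1]
8. r, 1   [~<>-rule on 5 via 0R1]
9. ~r, 1   [|-rule on 6 (branches; this branch)]
Accessibility: 0R1
Branch closes: r and ~r both at 1.
(One branch shown.) All branches close.

Unsatisfiable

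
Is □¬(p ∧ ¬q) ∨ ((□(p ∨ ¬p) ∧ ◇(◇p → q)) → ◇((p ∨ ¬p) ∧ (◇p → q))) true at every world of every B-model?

Tableau for the negation ¬(□¬(p ∧ ¬q) ∨ ((□(p ∨ ¬p) ∧ ◇(◇p → q)) → ◇((p ∨ ¬p) ∧ (◇p → q)))):
1. ¬(□¬(p ∧ ¬q) ∨ ((□(p ∨ ¬p) ∧ ◇(◇p → q)) → ◇((p ∨ ¬p) ∧ (◇p → q)))), u
2. ¬□¬(p ∧ ¬q), u
3. ¬((□(p ∨ ¬p) ∧ ◇(◇p → q)) → ◇((p ∨ ¬p) ∧ (◇p → q))), u
4. □(p ∨ ¬p) ∧ ◇(◇p → q), u
5. ¬◇((p ∨ ¬p) ∧ (◇p → q)), u
6. □(p ∨ ¬p), u
7. ◇(◇p → q), u
8. ¬((p ∨ ¬p) ∧ (◇p → q)), u
9. p ∨ ¬p, u
10. ¬(◇p → q), u
11. ◇p, u
12. ¬q, u
13. ¬p, u
14. p ∧ ¬q, v
15. p, v
16. ¬q, v
17. ¬((p ∨ ¬p) ∧ (◇p → q)), v
18. p ∨ ¬p, v
19. ¬(◇p → q), v
20. ◇p, v
21. ◇p → q, w
22. ¬((p ∨ ¬p) ∧ (◇p → q)), w
23. p ∨ ¬p, w
24. ¬◇p, w
25. ¬p, w
26. ¬(◇p → q), w
27. ◇p, w
28. ¬q, w
29. p, x
30. ¬((p ∨ ¬p) ∧ (◇p → q)), x
31. p ∨ ¬p, x
32. ¬(◇p → q), x
33. ◇p, x
34. ¬q, x
35. p, y
36. p, z
37. ¬p, z
Accessibility: uRu, uRv, uRw, uRx, vRu, vRv, vRy, wRu, wRw, wRz, xRu, xRx, yRv, yRy, zRw, zRz
Branch closes: p and ¬p both at z.
Every branch of the negation's tableau closes; the branch above is one of them.

Valid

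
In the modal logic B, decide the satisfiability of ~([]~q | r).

Satisfiable

1. ~([]~q | r), u
2. ~[]~q, u   [~|-rule on 1]
3. ~r, u   [~|-rule on 1]
4. q, v   [~[]-rule on 2: fresh world v, uRv]
Accessibility: uRu, uRv, vRu, vRv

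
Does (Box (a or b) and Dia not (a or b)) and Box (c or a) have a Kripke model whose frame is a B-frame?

Unsatisfiable (every branch closes)

1. (Box (a or b) and Dia not (a or b)) and Box (c or a), 0
2. Box (a or b) and Dia not (a or b), 0
3. Box (c or a), 0
4. Box (a or b), 0
5. Dia not (a or b), 0
6. c or a, 0
7. a or b, 0
8. a, 0
9. b, 0
10. not (a or b), 1
11. not a, 1
12. not b, 1
13. c or a, 1
14. a or b, 1
15. c, 1
16. b, 1
Accessibility: 0R0, 0R1, 1R0, 1R1
Branch closes: b and not b both at 1.
All branches of the tableau close; one closing branch shown above.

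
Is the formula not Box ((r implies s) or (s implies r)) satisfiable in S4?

1. not Box ((r implies s) or (s implies r)), w0
2. not ((r implies s) or (s implies r)), w1   [neg-Box-rule on 1: fresh world w1, w0Rw1]
3. not (r implies s), w1   [neg-or-rule on 2]
4. not (s implies r), w1   [neg-or-rule on 2]
5. r, w1   [neg-implies-rule on 3]
6. not s, w1   [neg-implies-rule on 3]
7. s, w1   [neg-implies-rule on 4]
8. not r, w1   [neg-implies-rule on 4]
Accessibility: w0Rw0, w0Rw1, w1Rw1
Branch closes: s and not s both at w1.
All branches of the tableau close; one closing branch shown above.

Unsatisfiable (every branch closes)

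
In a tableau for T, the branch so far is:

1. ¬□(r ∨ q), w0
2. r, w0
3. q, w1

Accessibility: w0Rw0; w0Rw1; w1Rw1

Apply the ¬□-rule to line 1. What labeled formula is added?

a fresh world w2 with w0Rw2, and ¬(r ∨ q) at w2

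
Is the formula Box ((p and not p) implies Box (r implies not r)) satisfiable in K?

Satisfiable (open branch found)

1. Box ((p and not p) implies Box (r implies not r)), u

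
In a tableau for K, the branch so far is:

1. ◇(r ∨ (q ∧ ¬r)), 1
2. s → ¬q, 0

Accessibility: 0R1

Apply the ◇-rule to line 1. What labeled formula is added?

a fresh world 2 with 1R2, and r ∨ (q ∧ ¬r) at 2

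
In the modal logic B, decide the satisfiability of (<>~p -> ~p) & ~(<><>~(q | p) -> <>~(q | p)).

1. (<>~p -> ~p) & ~(<><>~(q | p) -> <>~(q | p)), u
2. <>~p -> ~p, u   [&-rule on 1]
3. ~(<><>~(q | p) -> <>~(q | p)), u   [&-rule on 1]
4. <><>~(q | p), u   [~->-rule on 3]
5. ~<>~(q | p), u   [~->-rule on 3]
6. q | p, u   [~<>-rule on 5 via uRu]
7. ~p, u   [->-rule on 2 (branches; this branch)]
8. q, u   [|-rule on 6 (branches; this branch)]
9. <>~(q | p), v   [<>-rule on 4: fresh world v, uRv]
10. q | p, v   [~<>-rule on 5 via uRv]
11. p, v   [|-rule on 10 (branches; this branch)]
12. ~(q | p), w   [<>-rule on 9: fresh world w, vRw]
13. ~q, w   [~|-rule on 12]
14. ~p, w   [~|-rule on 12]
Accessibility: uRu, uRv, vRu, vRv, vRw, wRv, wRw

Satisfiable (open branch found)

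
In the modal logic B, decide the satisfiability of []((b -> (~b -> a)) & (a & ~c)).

Satisfiable (open branch found)

1. []((b -> (~b -> a)) & (a & ~c)), u
2. (b -> (~b -> a)) & (a & ~c), u
3. b -> (~b -> a), u
4. a & ~c, u
5. a, u
6. ~c, u
7. ~b -> a, u
Accessibility: uRu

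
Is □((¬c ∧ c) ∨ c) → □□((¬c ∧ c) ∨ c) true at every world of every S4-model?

Tableau for the negation ¬(□((¬c ∧ c) ∨ c) → □□((¬c ∧ c) ∨ c)):
1. ¬(□((¬c ∧ c) ∨ c) → □□((¬c ∧ c) ∨ c)), w0
2. □((¬c ∧ c) ∨ c), w0
3. ¬□□((¬c ∧ c) ∨ c), w0
4. (¬c ∧ c) ∨ c, w0
5. c, w0
6. ¬□((¬c ∧ c) ∨ c), w1
7. (¬c ∧ c) ∨ c, w1
8. c, w1
9. ¬((¬c ∧ c) ∨ c), w2
10. ¬(¬c ∧ c), w2
11. ¬c, w2
12. (¬c ∧ c) ∨ c, w2
13. ¬c ∧ c, w2
14. c, w2
Accessibility: w0Rw0, w0Rw1, w0Rw2, w1Rw1, w1Rw2, w2Rw2
Branch closes: c and ¬c both at w2.
All branches of the negation close; one closing branch shown above.

Yes, valid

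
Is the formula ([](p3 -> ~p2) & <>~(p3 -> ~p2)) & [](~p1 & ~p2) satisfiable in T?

Unsatisfiable

1. ([](p3 -> ~p2) & <>~(p3 -> ~p2)) & [](~p1 & ~p2), 0
2. [](p3 -> ~p2) & <>~(p3 -> ~p2), 0
3. [](~p1 & ~p2), 0
4. [](p3 -> ~p2), 0
5. <>~(p3 -> ~p2), 0
6. ~p1 & ~p2, 0
7. ~p1, 0
8. ~p2, 0
9. p3 -> ~p2, 0
10. ~(p3 -> ~p2), 1
11. p3, 1
12. p2, 1
13. ~p1 & ~p2, 1
14. ~p1, 1
15. ~p2, 1
Accessibility: 0R0, 0R1, 1R1
Branch closes: p2 and ~p2 both at 1.
Every branch closes; the branch above is one of them.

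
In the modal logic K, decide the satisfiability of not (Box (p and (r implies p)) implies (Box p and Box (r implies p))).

Unsatisfiable

1. not (Box (p and (r implies p)) implies (Box p and Box (r implies p))), u
2. Box (p and (r implies p)), u   [neg-implies-rule on 1]
3. not (Box p and Box (r implies p)), u   [neg-implies-rule on 1]
4. not Box (r implies p), u   [neg-and-rule on 3 (branches; this branch)]
5. not (r implies p), v   [neg-Box-rule on 4: fresh world v, uRv]
6. r, v   [neg-implies-rule on 5]
7. not p, v   [neg-implies-rule on 5]
8. p and (r implies p), v   [Box-rule on 2 via uRv]
9. p, v   [and-rule on 8]
10. r implies p, v   [and-rule on 8]
Accessibility: uRv
Branch closes: p and not p both at v.
Every branch closes; the branch above is one of them.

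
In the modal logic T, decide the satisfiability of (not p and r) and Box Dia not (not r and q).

Satisfiable (open branch found)

1. (not p and r) and Box Dia not (not r and q), 0
2. not p and r, 0
3. Box Dia not (not r and q), 0
4. not p, 0
5. r, 0
6. Dia not (not r and q), 0
7. not (not r and q), 1
8. Dia not (not r and q), 1
9. not q, 1
10. not (not r and q), 2
11. not q, 2
Accessibility: 0R0, 0R1, 1R1, 1R2, 2R2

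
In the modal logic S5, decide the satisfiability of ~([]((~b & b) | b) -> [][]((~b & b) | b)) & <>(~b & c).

1. ~([]((~b & b) | b) -> [][]((~b & b) | b)) & <>(~b & c), w0
2. ~([]((~b & b) | b) -> [][]((~b & b) | b)), w0   [&-rule on 1]
3. <>(~b & c), w0   [&-rule on 1]
4. []((~b & b) | b), w0   [~->-rule on 2]
5. ~[][]((~b & b) | b), w0   [~->-rule on 2]
6. (~b & b) | b, w0   [[]-rule on 4 via w0Rw0]
7. b, w0   [|-rule on 6 (branches; this branch)]
8. ~b & c, w1   [<>-rule on 3: fresh world w1, w0Rw1]
9. ~b, w1   [&-rule on 8]
10. c, w1   [&-rule on 8]
11. (~b & b) | b, w1   [[]-rule on 4 via w0Rw1]
12. ~b & b, w1   [|-rule on 11 (branches; this branch)]
13. b, w1   [&-rule on 12]
Accessibility: w0Rw0, w0Rw1, w1Rw0, w1Rw1
Branch closes: b and ~b both at w1.
(One branch shown.) All branches close.

No, unsatisfiable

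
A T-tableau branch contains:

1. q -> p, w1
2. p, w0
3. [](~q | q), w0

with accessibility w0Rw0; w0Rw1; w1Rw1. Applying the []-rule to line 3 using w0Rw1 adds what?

~q | q, w1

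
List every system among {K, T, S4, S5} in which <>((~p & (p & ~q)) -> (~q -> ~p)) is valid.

T-tableau for the negation ~<>((~p & (p & ~q)) -> (~q -> ~p)):
1. ~<>((~p & (p & ~q)) -> (~q -> ~p)), w0
2. ~((~p & (p & ~q)) -> (~q -> ~p)), w0
3. ~p & (p & ~q), w0
4. ~(~q -> ~p), w0
5. ~p, w0
6. p & ~q, w0
7. ~q, w0
8. p, w0
Accessibility: w0Rw0
Branch closes: p and ~p both at w0.
Every branch closes (one shown): valid in T, hence also in S4, S5 (every theorem of T is a theorem of S4 and S5).
K-tableau for the negation ~<>((~p & (p & ~q)) -> (~q -> ~p)):
1. ~<>((~p & (p & ~q)) -> (~q -> ~p)), w0
Complete open branch: countermodel on a K-frame, so not valid in K.

T, S4, S5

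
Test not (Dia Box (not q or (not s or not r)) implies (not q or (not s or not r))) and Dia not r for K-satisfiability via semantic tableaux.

Yes, satisfiable

1. not (Dia Box (not q or (not s or not r)) implies (not q or (not s or not r))) and Dia not r, u
2. not (Dia Box (not q or (not s or not r)) implies (not q or (not s or not r))), u
3. Dia not r, u
4. Dia Box (not q or (not s or not r)), u
5. not (not q or (not s or not r)), u
6. q, u
7. not (not s or not r), u
8. s, u
9. r, u
10. not r, v
11. Box (not q or (not s or not r)), w
Accessibility: uRv, uRw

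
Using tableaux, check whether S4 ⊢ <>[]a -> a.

Tableau for the negation ~(<>[]a -> a):
1. ~(<>[]a -> a), 0
2. <>[]a, 0
3. ~a, 0
4. []a, 1
5. a, 1
Accessibility: 0R0, 0R1, 1R1
The negation has an open branch (countermodel exists).

Invalid (countermodel exists)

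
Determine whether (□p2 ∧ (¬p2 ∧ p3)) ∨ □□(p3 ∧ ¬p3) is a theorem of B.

Not valid

Tableau for the negation ¬((□p2 ∧ (¬p2 ∧ p3)) ∨ □□(p3 ∧ ¬p3)):
1. ¬((□p2 ∧ (¬p2 ∧ p3)) ∨ □□(p3 ∧ ¬p3)), u
2. ¬(□p2 ∧ (¬p2 ∧ p3)), u
3. ¬□□(p3 ∧ ¬p3), u
4. ¬(¬p2 ∧ p3), u
5. ¬p3, u
6. ¬□(p3 ∧ ¬p3), v
7. ¬(p3 ∧ ¬p3), w
8. p3, w
Accessibility: uRu, uRv, vRu, vRv, vRw, wRv, wRw
The negation has an open branch (countermodel exists).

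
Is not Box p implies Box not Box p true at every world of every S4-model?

Invalid (countermodel exists)

Tableau for the negation not (not Box p implies Box not Box p):
1. not (not Box p implies Box not Box p), 0
2. not Box p, 0   [neg-implies-rule on 1]
3. not Box not Box p, 0   [neg-implies-rule on 1]
4. not p, 1   [neg-Box-rule on 2: fresh world 1, 0R1]
5. Box p, 2   [neg-Box-rule on 3: fresh world 2, 0R2]
6. p, 2   [Box-rule on 5 via 2R2]
Accessibility: 0R0, 0R1, 0R2, 1R1, 2R2
The negation has an open branch (countermodel exists).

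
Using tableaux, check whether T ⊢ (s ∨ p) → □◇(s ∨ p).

Not valid

Tableau for the negation ¬((s ∨ p) → □◇(s ∨ p)):
1. ¬((s ∨ p) → □◇(s ∨ p)), 0
2. s ∨ p, 0   [¬→-rule on 1]
3. ¬□◇(s ∨ p), 0   [¬→-rule on 1]
4. p, 0   [∨-rule on 2 (branches; this branch)]
5. ¬◇(s ∨ p), 1   [¬□-rule on 3: fresh world 1, 0R1]
6. ¬(s ∨ p), 1   [¬◇-rule on 5 via 1R1]
7. ¬s, 1   [¬∨-rule on 6]
8. ¬p, 1   [¬∨-rule on 6]
Accessibility: 0R0, 0R1, 1R1
The negation has an open branch (countermodel exists).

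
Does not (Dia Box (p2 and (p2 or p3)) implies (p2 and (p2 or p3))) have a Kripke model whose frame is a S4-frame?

1. not (Dia Box (p2 and (p2 or p3)) implies (p2 and (p2 or p3))), 0
2. Dia Box (p2 and (p2 or p3)), 0   [neg-implies-rule on 1]
3. not (p2 and (p2 or p3)), 0   [neg-implies-rule on 1]
4. not (p2 or p3), 0   [neg-and-rule on 3 (branches; this branch)]
5. not p2, 0   [neg-or-rule on 4]
6. not p3, 0   [neg-or-rule on 4]
7. Box (p2 and (p2 or p3)), 1   [Dia-rule on 2: fresh world 1, 0R1]
8. p2 and (p2 or p3), 1   [Box-rule on 7 via 1R1]
9. p2, 1   [and-rule on 8]
10. p2 or p3, 1   [and-rule on 8]
11. p3, 1   [or-rule on 10 (branches; this branch)]
Accessibility: 0R0, 0R1, 1R1

Yes, satisfiable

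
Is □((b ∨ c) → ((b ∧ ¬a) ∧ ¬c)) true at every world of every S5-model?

Tableau for the negation ¬□((b ∨ c) → ((b ∧ ¬a) ∧ ¬c)):
1. ¬□((b ∨ c) → ((b ∧ ¬a) ∧ ¬c)), u
2. ¬((b ∨ c) → ((b ∧ ¬a) ∧ ¬c)), v
3. b ∨ c, v
4. ¬((b ∧ ¬a) ∧ ¬c), v
5. c, v
Accessibility: uRu, uRv, vRu, vRv
The negation has an open branch (countermodel exists).

Not valid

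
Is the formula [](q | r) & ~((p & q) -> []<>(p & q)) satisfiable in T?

Yes, satisfiable

1. [](q | r) & ~((p & q) -> []<>(p & q)), 0
2. [](q | r), 0   [&-rule on 1]
3. ~((p & q) -> []<>(p & q)), 0   [&-rule on 1]
4. p & q, 0   [~->-rule on 3]
5. ~[]<>(p & q), 0   [~->-rule on 3]
6. p, 0   [&-rule on 4]
7. q, 0   [&-rule on 4]
8. q | r, 0   [[]-rule on 2 via 0R0]
9. r, 0   [|-rule on 8 (branches; this branch)]
10. ~<>(p & q), 1   [~[]-rule on 5: fresh world 1, 0R1]
11. q | r, 1   [[]-rule on 2 via 0R1]
12. ~(p & q), 1   [~<>-rule on 10 via 1R1]
13. r, 1   [|-rule on 11 (branches; this branch)]
14. ~q, 1   [~&-rule on 12 (branches; this branch)]
Accessibility: 0R0, 0R1, 1R1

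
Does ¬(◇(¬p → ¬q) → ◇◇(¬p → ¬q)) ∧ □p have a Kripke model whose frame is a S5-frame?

No, unsatisfiable

1. ¬(◇(¬p → ¬q) → ◇◇(¬p → ¬q)) ∧ □p, 0
2. ¬(◇(¬p → ¬q) → ◇◇(¬p → ¬q)), 0
3. □p, 0
4. ◇(¬p → ¬q), 0
5. ¬◇◇(¬p → ¬q), 0
6. p, 0
7. ¬◇(¬p → ¬q), 0
8. ¬(¬p → ¬q), 0
9. ¬p, 0
10. q, 0
Accessibility: 0R0
Branch closes: p and ¬p both at 0.
(One branch shown.) All branches close.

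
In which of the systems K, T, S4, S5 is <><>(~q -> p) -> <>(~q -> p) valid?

S4, S5

S4-tableau for the negation ~(<><>(~q -> p) -> <>(~q -> p)):
1. ~(<><>(~q -> p) -> <>(~q -> p)), w0
2. <><>(~q -> p), w0   [~->-rule on 1]
3. ~<>(~q -> p), w0   [~->-rule on 1]
4. ~(~q -> p), w0   [~<>-rule on 3 via w0Rw0]
5. ~q, w0   [~->-rule on 4]
6. ~p, w0   [~->-rule on 4]
7. <>(~q -> p), w1   [<>-rule on 2: fresh world w1, w0Rw1]
8. ~(~q -> p), w1   [~<>-rule on 3 via w0Rw1]
9. ~q, w1   [~->-rule on 8]
10. ~p, w1   [~->-rule on 8]
11. ~q -> p, w2   [<>-rule on 7: fresh world w2, w1Rw2]
12. ~(~q -> p), w2   [~<>-rule on 3 via w0Rw2]
13. ~q, w2   [~->-rule on 12]
14. ~p, w2   [~->-rule on 12]
15. p, w2   [->-rule on 11 (branches; this branch)]
Accessibility: w0Rw0, w0Rw1, w0Rw2, w1Rw1, w1Rw2, w2Rw2
Branch closes: p and ~p both at w2.
Every branch closes (one shown): valid in S4, hence also in S5 (every theorem of S4 is a theorem of S5).
T-tableau for the negation ~(<><>(~q -> p) -> <>(~q -> p)):
1. ~(<><>(~q -> p) -> <>(~q -> p)), w0
2. <><>(~q -> p), w0   [~->-rule on 1]
3. ~<>(~q -> p), w0   [~->-rule on 1]
4. ~(~q -> p), w0   [~<>-rule on 3 via w0Rw0]
5. ~q, w0   [~->-rule on 4]
6. ~p, w0   [~->-rule on 4]
7. <>(~q -> p), w1   [<>-rule on 2: fresh world w1, w0Rw1]
8. ~(~q -> p), w1   [~<>-rule on 3 via w0Rw1]
9. ~q, w1   [~->-rule on 8]
10. ~p, w1   [~->-rule on 8]
11. ~q -> p, w2   [<>-rule on 7: fresh world w2, w1Rw2]
12. p, w2   [->-rule on 11 (branches; this branch)]
Accessibility: w0Rw0, w0Rw1, w1Rw1, w1Rw2, w2Rw2
Complete open branch: countermodel on a T-frame, so not valid in T, nor in K (the same frame is also a K-frame).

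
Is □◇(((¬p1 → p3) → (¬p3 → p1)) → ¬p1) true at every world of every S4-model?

Tableau for the negation ¬□◇(((¬p1 → p3) → (¬p3 → p1)) → ¬p1):
1. ¬□◇(((¬p1 → p3) → (¬p3 → p1)) → ¬p1), 0
2. ¬◇(((¬p1 → p3) → (¬p3 → p1)) → ¬p1), 1
3. ¬(((¬p1 → p3) → (¬p3 → p1)) → ¬p1), 1
4. (¬p1 → p3) → (¬p3 → p1), 1
5. p1, 1
6. ¬p3 → p1, 1
Accessibility: 0R0, 0R1, 1R1
The negation has an open branch (countermodel exists).

No, not valid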